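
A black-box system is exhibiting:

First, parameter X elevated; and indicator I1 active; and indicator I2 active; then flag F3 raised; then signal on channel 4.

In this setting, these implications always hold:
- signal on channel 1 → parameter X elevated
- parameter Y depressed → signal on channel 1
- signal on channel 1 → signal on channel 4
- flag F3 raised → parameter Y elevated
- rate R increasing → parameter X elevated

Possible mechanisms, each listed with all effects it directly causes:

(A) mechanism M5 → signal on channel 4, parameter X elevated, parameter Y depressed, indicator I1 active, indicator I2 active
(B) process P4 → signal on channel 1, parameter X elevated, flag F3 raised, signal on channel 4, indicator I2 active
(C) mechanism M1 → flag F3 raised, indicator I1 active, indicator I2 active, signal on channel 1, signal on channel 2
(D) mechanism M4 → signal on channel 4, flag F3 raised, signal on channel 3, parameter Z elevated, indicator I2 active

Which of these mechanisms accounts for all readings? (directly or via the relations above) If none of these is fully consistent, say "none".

Checking each candidate against the observations:
(A) mechanism M5 — does not account for flag F3 raised
(B) process P4 — parameter X elevated yes; indicator I1 active NO; indicator I2 active yes; flag F3 raised yes; signal on channel 4 yes
(C) mechanism M1 — accounts for every observation (parameter X elevated by signal on channel 1 → parameter X elevated)
(D) mechanism M4 — does not account for parameter X elevated, indicator I1 active
(C) is the only candidate with no mismatches.

C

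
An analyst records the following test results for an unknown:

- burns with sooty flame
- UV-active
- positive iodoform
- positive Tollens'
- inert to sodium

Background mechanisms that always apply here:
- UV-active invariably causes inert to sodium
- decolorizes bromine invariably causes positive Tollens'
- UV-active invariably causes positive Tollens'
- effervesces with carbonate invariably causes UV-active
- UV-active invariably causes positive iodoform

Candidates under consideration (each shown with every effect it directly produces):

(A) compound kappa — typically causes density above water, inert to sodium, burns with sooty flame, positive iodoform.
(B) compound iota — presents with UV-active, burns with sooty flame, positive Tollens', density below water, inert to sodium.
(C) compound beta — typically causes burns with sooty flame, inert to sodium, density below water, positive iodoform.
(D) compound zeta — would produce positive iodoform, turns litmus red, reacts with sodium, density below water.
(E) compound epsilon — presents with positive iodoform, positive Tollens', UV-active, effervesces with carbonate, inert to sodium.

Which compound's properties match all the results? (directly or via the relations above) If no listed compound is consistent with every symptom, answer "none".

B

For each candidate, compare predicted effects to what was observed:
(A) compound kappa — burns with sooty flame yes; UV-active NO; positive iodoform yes; positive Tollens' NO; inert to sodium yes
(B) compound iota — burns with sooty flame yes; UV-active yes; positive iodoform yes (via UV-active → positive iodoform); positive Tollens' yes; inert to sodium yes
(C) compound beta — does not account for UV-active, positive Tollens'
(D) compound zeta — fails on burns with sooty flame, UV-active, positive Tollens', inert to sodium (predicts reacts with sodium, not inert to sodium)
(E) compound epsilon — does not account for burns with sooty flame
Only (B) is consistent with every observation.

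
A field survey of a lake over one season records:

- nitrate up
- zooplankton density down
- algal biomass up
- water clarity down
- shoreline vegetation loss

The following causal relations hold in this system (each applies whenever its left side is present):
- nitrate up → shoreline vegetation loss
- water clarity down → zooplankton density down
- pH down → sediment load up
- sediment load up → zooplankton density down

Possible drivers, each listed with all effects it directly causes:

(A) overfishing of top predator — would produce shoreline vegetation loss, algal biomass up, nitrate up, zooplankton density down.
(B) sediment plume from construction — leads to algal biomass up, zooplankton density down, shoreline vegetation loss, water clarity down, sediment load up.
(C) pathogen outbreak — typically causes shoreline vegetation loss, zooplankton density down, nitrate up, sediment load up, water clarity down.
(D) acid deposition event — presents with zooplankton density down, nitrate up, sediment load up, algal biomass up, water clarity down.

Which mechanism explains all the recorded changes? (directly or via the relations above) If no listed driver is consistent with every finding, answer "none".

For each candidate, compare predicted effects to what was observed:
(A) overfishing of top predator — nitrate up ✓; zooplankton density down ✓; algal biomass up ✓; water clarity down ✗; shoreline vegetation loss ✓
(B) sediment plume from construction — does not account for nitrate up
(C) pathogen outbreak — nitrate up ✓; zooplankton density down ✓; algal biomass up ✗; water clarity down ✓; shoreline vegetation loss ✓
(D) acid deposition event — nitrate up ✓; zooplankton density down ✓; algal biomass up ✓; water clarity down ✓; shoreline vegetation loss ✓ (through nitrate up → shoreline vegetation loss)
Only (D) is consistent with every observation.

D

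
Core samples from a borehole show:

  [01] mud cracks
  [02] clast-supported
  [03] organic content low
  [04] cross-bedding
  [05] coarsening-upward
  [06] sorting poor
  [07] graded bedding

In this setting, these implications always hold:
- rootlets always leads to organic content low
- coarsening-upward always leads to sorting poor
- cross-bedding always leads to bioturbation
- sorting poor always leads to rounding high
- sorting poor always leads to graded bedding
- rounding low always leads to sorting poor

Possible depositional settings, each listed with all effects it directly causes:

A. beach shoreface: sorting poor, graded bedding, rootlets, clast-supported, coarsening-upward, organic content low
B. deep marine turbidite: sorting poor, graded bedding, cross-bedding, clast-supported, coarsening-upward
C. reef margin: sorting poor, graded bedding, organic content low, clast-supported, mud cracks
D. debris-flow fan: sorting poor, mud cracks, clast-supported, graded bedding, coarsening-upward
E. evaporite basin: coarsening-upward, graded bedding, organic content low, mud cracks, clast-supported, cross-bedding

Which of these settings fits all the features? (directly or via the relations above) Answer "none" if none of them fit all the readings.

E

Checking each candidate against the observations:
(A) beach shoreface — mud cracks ✗; clast-supported ✓; organic content low ✓; cross-bedding ✗; coarsening-upward ✓; sorting poor ✓; graded bedding ✓
(B) deep marine turbidite — mud cracks ✗; clast-supported ✓; organic content low ✗; cross-bedding ✓; coarsening-upward ✓; sorting poor ✓; graded bedding ✓
(C) reef margin — mud cracks ✓; clast-supported ✓; organic content low ✓; cross-bedding ✗; coarsening-upward ✗; sorting poor ✓; graded bedding ✓
(D) debris-flow fan — mud cracks ✓; clast-supported ✓; organic content low ✗; cross-bedding ✗; coarsening-upward ✓; sorting poor ✓; graded bedding ✓
(E) evaporite basin — accounts for every observation (sorting poor by coarsening-upward → sorting poor)
(E) alone accounts for all the evidence.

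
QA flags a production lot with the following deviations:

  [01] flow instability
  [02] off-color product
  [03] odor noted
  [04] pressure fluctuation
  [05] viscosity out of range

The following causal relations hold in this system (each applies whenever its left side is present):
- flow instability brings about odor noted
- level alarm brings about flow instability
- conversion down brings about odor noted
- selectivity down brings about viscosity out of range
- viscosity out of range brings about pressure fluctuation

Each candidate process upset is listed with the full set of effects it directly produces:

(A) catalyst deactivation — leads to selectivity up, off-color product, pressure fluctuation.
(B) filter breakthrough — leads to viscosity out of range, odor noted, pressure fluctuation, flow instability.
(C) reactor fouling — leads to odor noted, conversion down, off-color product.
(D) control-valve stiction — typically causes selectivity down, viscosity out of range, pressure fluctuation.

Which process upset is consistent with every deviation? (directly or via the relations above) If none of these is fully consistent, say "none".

Per-candidate check:
(A) catalyst deactivation — flow instability -; off-color product +; odor noted -; pressure fluctuation +; viscosity out of range -
(B) filter breakthrough — flow instability +; off-color product -; odor noted +; pressure fluctuation +; viscosity out of range +
(C) reactor fouling — flow instability -; off-color product +; odor noted +; pressure fluctuation -; viscosity out of range -
(D) control-valve stiction — does not account for flow instability, off-color product, odor noted
No candidate is consistent with all observations.

none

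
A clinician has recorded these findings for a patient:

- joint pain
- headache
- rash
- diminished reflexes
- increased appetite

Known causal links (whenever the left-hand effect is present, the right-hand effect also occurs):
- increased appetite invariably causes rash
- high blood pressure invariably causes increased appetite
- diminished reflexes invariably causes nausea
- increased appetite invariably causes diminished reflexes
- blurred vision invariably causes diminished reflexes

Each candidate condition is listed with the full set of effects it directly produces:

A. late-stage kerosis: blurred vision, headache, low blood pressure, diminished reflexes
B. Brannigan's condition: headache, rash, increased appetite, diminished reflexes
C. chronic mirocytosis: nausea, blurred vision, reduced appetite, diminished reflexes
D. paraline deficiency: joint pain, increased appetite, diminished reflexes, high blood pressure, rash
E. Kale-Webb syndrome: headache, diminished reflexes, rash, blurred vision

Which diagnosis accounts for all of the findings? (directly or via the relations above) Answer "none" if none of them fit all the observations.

For each candidate, compare predicted effects to what was observed:
(A) late-stage kerosis — joint pain miss; headache match; rash miss; diminished reflexes match; increased appetite miss
(B) Brannigan's condition — joint pain miss; headache match; rash match; diminished reflexes match; increased appetite match
(C) chronic mirocytosis — fails on joint pain, headache, rash, increased appetite (predicts reduced appetite, not increased appetite)
(D) paraline deficiency — joint pain match; headache miss; rash match; diminished reflexes match; increased appetite match
(E) Kale-Webb syndrome — does not account for joint pain, increased appetite
Every candidate fails on at least one observation.

none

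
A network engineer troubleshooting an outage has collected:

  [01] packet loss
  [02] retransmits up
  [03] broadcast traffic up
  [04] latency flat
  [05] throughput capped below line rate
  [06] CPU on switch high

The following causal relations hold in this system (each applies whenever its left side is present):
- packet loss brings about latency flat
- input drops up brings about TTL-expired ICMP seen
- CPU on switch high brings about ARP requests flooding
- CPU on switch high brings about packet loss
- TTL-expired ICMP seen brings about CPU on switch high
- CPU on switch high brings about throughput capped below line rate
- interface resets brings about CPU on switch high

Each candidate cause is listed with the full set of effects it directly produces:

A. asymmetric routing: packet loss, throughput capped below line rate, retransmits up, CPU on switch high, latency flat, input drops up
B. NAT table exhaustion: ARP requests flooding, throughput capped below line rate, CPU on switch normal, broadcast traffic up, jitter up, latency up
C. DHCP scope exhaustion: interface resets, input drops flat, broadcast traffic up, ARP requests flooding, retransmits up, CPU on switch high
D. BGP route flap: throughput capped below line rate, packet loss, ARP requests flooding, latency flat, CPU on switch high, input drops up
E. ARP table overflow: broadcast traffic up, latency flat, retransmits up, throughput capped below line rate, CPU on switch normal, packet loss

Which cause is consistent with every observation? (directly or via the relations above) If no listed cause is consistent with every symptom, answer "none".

For each candidate, compare predicted effects to what was observed:
(A) asymmetric routing — packet loss match; retransmits up match; broadcast traffic up miss; latency flat match; throughput capped below line rate match; CPU on switch high match
(B) NAT table exhaustion — packet loss miss; retransmits up miss; broadcast traffic up match; latency flat miss; throughput capped below line rate match; CPU on switch high miss
(C) DHCP scope exhaustion — packet loss match (through CPU on switch high → packet loss); retransmits up match; broadcast traffic up match; latency flat match (through CPU on switch high → packet loss → latency flat); throughput capped below line rate match (through CPU on switch high → throughput capped below line rate); CPU on switch high match
(D) BGP route flap — packet loss match; retransmits up miss; broadcast traffic up miss; latency flat match; throughput capped below line rate match; CPU on switch high match
(E) ARP table overflow — fails on CPU on switch high (predicts CPU on switch normal, not CPU on switch high)
Only (C) is consistent with every observation.

C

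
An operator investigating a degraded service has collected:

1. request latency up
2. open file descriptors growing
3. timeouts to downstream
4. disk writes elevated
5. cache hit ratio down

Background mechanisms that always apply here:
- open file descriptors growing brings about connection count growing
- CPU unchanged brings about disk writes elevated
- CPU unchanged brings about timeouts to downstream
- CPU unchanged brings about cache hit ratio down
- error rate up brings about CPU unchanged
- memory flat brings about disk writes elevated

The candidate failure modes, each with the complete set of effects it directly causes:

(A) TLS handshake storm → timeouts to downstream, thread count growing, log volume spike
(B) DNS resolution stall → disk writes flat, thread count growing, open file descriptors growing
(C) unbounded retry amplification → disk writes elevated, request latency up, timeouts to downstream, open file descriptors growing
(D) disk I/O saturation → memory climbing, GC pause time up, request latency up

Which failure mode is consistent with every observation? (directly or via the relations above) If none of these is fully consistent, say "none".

Per-candidate check:
(A) TLS handshake storm — does not account for request latency up, open file descriptors growing, disk writes elevated, cache hit ratio down
(B) DNS resolution stall — request latency up miss; open file descriptors growing match; timeouts to downstream miss; disk writes elevated miss; cache hit ratio down miss
(C) unbounded retry amplification — does not account for cache hit ratio down
(D) disk I/O saturation — request latency up match; open file descriptors growing miss; timeouts to downstream miss; disk writes elevated miss; cache hit ratio down miss
No candidate is consistent with all observations.

none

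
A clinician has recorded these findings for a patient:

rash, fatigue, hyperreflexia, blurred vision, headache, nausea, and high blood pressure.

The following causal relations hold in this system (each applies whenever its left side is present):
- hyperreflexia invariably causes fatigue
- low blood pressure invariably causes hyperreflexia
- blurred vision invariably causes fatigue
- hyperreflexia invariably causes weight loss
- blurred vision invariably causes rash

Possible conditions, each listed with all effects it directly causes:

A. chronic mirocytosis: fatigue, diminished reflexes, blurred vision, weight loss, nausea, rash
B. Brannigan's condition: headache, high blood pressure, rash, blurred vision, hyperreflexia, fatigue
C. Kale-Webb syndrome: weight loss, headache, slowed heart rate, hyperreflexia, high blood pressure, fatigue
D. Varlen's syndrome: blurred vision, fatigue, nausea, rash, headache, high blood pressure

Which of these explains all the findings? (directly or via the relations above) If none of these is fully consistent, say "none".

Testing each hypothesis:
(A) chronic mirocytosis — rash ✓; fatigue ✓; hyperreflexia ✗; blurred vision ✓; headache ✗; nausea ✓; high blood pressure ✗
(B) Brannigan's condition — rash ✓; fatigue ✓; hyperreflexia ✓; blurred vision ✓; headache ✓; nausea ✗; high blood pressure ✓
(C) Kale-Webb syndrome — does not account for rash, blurred vision, nausea
(D) Varlen's syndrome — does not account for hyperreflexia
None of the listed candidates fits everything.

none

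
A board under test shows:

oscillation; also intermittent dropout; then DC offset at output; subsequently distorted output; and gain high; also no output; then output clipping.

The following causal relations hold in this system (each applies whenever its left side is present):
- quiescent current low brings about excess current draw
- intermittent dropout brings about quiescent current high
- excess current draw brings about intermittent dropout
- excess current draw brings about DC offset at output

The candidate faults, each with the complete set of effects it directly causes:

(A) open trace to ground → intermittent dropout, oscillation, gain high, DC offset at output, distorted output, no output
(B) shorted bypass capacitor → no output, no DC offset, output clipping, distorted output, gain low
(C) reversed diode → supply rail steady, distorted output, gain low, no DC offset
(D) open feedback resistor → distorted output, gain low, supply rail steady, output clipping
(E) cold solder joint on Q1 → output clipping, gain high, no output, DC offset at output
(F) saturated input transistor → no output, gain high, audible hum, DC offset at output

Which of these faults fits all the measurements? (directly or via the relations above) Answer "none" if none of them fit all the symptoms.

Checking each candidate against the observations:
(A) open trace to ground — does not account for output clipping
(B) shorted bypass capacitor — oscillation NO; intermittent dropout NO; DC offset at output NO; distorted output yes; gain high NO; no output yes; output clipping yes
(C) reversed diode — oscillation NO; intermittent dropout NO; DC offset at output NO; distorted output yes; gain high NO; no output NO; output clipping NO
(D) open feedback resistor — oscillation NO; intermittent dropout NO; DC offset at output NO; distorted output yes; gain high NO; no output NO; output clipping yes
(E) cold solder joint on Q1 — oscillation NO; intermittent dropout NO; DC offset at output yes; distorted output NO; gain high yes; no output yes; output clipping yes
(F) saturated input transistor — does not account for oscillation, intermittent dropout, distorted output, output clipping
None of the listed candidates fits everything.

none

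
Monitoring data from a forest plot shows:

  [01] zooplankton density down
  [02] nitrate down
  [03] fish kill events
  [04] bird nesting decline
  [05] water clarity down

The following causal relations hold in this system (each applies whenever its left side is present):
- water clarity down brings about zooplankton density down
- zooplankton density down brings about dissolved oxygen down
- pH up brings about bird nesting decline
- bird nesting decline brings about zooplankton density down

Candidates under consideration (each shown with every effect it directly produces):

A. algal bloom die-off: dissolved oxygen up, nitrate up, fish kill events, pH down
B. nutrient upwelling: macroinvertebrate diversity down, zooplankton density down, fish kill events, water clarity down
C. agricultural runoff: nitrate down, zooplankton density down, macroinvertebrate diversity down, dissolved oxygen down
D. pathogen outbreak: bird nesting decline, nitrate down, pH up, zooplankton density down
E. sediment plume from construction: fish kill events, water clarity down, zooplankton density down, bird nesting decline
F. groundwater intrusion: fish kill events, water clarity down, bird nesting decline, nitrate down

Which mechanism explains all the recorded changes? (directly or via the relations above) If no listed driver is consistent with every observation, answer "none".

F

For each candidate, compare predicted effects to what was observed:
(A) algal bloom die-off — fails on zooplankton density down, nitrate down, bird nesting decline, water clarity down (predicts nitrate up, not nitrate down)
(B) nutrient upwelling — does not account for nitrate down, bird nesting decline
(C) agricultural runoff — does not account for fish kill events, bird nesting decline, water clarity down
(D) pathogen outbreak — does not account for fish kill events, water clarity down
(E) sediment plume from construction — zooplankton density down match; nitrate down miss; fish kill events match; bird nesting decline match; water clarity down match
(F) groundwater intrusion — zooplankton density down match (by bird nesting decline → zooplankton density down); nitrate down match; fish kill events match; bird nesting decline match; water clarity down match
(F) alone accounts for all the evidence.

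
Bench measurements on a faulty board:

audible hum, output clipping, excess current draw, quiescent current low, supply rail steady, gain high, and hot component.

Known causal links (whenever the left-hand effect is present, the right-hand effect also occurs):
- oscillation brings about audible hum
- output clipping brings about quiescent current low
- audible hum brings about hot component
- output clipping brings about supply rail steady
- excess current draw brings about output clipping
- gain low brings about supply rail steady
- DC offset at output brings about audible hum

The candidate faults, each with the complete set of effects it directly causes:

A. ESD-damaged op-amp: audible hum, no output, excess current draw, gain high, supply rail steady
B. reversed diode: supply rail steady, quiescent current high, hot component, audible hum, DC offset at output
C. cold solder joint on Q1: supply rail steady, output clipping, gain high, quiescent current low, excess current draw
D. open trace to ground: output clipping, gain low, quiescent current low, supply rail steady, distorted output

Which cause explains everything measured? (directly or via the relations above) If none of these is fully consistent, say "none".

A

Testing each hypothesis:
(A) ESD-damaged op-amp — accounts for every observation (output clipping through excess current draw → output clipping)
(B) reversed diode — audible hum ✓; output clipping ✗; excess current draw ✗; quiescent current low ✗; supply rail steady ✓; gain high ✗; hot component ✓
(C) cold solder joint on Q1 — audible hum ✗; output clipping ✓; excess current draw ✓; quiescent current low ✓; supply rail steady ✓; gain high ✓; hot component ✗
(D) open trace to ground — fails on audible hum, excess current draw, gain high, hot component (predicts gain low, not gain high)
(A) is the only candidate with no mismatches.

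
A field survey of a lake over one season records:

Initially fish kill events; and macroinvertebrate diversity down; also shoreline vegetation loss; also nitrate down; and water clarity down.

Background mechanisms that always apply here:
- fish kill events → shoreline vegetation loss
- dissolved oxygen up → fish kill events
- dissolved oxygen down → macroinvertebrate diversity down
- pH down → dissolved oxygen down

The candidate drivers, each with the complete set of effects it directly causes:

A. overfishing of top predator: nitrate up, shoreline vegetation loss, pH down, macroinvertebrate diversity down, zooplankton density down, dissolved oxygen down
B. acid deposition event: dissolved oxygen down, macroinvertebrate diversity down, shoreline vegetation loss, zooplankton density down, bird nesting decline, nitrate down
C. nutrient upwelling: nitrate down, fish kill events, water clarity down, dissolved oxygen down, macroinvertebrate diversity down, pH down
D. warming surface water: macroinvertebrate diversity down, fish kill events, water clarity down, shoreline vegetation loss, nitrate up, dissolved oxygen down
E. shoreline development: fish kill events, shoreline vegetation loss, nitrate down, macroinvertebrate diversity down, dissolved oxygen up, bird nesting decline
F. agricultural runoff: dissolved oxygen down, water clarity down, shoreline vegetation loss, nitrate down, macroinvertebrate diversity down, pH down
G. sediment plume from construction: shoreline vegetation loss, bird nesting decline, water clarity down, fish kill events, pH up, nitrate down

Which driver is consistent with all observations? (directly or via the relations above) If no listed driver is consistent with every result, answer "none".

Per-candidate check:
(A) overfishing of top predator — fails on fish kill events, nitrate down, water clarity down (predicts nitrate up, not nitrate down)
(B) acid deposition event — does not account for fish kill events, water clarity down
(C) nutrient upwelling — accounts for every observation (shoreline vegetation loss by fish kill events → shoreline vegetation loss)
(D) warming surface water — fails on nitrate down (predicts nitrate up, not nitrate down)
(E) shoreline development — does not account for water clarity down
(F) agricultural runoff — fish kill events NO; macroinvertebrate diversity down yes; shoreline vegetation loss yes; nitrate down yes; water clarity down yes
(G) sediment plume from construction — fish kill events yes; macroinvertebrate diversity down NO; shoreline vegetation loss yes; nitrate down yes; water clarity down yes
(C) alone accounts for all the evidence.

C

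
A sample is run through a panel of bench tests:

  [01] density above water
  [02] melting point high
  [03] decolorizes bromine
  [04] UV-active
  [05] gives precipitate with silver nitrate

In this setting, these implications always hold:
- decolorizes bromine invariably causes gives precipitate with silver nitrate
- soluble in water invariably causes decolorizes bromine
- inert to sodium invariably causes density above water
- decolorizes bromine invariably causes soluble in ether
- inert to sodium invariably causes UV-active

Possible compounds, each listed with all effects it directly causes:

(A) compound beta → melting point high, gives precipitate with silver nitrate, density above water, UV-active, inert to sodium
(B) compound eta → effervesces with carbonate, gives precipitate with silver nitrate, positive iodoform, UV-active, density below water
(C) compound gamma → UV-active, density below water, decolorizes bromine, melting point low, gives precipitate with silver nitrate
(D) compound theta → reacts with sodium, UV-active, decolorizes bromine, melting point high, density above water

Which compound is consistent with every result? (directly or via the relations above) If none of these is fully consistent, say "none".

Checking each candidate against the observations:
(A) compound beta — density above water +; melting point high +; decolorizes bromine -; UV-active +; gives precipitate with silver nitrate +
(B) compound eta — density above water -; melting point high -; decolorizes bromine -; UV-active +; gives precipitate with silver nitrate +
(C) compound gamma — density above water -; melting point high -; decolorizes bromine +; UV-active +; gives precipitate with silver nitrate +
(D) compound theta — density above water +; melting point high +; decolorizes bromine +; UV-active +; gives precipitate with silver nitrate + (via decolorizes bromine → gives precipitate with silver nitrate)
Only (D) is consistent with every observation.

D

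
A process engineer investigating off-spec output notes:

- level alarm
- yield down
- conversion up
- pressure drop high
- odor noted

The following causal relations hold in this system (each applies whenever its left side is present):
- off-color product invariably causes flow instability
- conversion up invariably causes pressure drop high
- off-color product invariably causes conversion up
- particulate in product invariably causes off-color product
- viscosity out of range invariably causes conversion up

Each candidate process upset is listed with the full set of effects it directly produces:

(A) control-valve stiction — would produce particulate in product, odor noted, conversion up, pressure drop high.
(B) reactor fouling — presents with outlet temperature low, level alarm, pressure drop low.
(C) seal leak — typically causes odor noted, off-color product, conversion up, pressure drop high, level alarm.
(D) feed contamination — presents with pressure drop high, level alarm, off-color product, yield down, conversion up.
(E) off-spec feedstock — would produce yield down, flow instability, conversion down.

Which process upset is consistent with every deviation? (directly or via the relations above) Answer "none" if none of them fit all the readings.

none

Testing each hypothesis:
(A) control-valve stiction — level alarm -; yield down -; conversion up +; pressure drop high +; odor noted +
(B) reactor fouling — fails on yield down, conversion up, pressure drop high, odor noted (predicts pressure drop low, not pressure drop high)
(C) seal leak — does not account for yield down
(D) feed contamination — level alarm +; yield down +; conversion up +; pressure drop high +; odor noted -
(E) off-spec feedstock — level alarm -; yield down +; conversion up -; pressure drop high -; odor noted -
None of the listed candidates fits everything.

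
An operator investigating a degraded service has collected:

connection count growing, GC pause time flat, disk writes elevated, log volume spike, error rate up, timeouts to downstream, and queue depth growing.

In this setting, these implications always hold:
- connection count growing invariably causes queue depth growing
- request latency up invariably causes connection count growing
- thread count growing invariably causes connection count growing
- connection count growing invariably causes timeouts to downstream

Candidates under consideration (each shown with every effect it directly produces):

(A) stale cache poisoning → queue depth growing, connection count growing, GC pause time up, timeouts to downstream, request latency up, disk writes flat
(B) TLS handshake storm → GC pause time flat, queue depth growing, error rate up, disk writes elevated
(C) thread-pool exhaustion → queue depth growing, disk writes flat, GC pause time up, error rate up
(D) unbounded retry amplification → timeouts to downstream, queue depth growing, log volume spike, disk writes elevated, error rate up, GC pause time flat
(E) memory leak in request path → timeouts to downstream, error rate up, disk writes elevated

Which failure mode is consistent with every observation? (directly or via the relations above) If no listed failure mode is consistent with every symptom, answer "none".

Testing each hypothesis:
(A) stale cache poisoning — connection count growing yes; GC pause time flat NO; disk writes elevated NO; log volume spike NO; error rate up NO; timeouts to downstream yes; queue depth growing yes
(B) TLS handshake storm — connection count growing NO; GC pause time flat yes; disk writes elevated yes; log volume spike NO; error rate up yes; timeouts to downstream NO; queue depth growing yes
(C) thread-pool exhaustion — fails on connection count growing, GC pause time flat, disk writes elevated, log volume spike, timeouts to downstream (predicts GC pause time up, not GC pause time flat; predicts disk writes flat, not disk writes elevated)
(D) unbounded retry amplification — does not account for connection count growing
(E) memory leak in request path — does not account for connection count growing, GC pause time flat, log volume spike, queue depth growing
None of the listed candidates fits everything.

none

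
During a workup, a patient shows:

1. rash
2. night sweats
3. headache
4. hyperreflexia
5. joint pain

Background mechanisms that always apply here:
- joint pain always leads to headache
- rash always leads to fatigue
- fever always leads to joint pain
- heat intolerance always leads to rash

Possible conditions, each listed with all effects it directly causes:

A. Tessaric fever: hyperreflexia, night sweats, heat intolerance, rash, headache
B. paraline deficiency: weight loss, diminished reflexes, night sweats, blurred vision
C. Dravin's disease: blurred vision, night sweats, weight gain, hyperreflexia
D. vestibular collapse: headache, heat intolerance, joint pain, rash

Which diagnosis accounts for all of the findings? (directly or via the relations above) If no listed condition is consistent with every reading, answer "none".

none

For each candidate, compare predicted effects to what was observed:
(A) Tessaric fever — does not account for joint pain
(B) paraline deficiency — rash miss; night sweats match; headache miss; hyperreflexia miss; joint pain miss
(C) Dravin's disease — rash miss; night sweats match; headache miss; hyperreflexia match; joint pain miss
(D) vestibular collapse — does not account for night sweats, hyperreflexia
None of the listed candidates fits everything.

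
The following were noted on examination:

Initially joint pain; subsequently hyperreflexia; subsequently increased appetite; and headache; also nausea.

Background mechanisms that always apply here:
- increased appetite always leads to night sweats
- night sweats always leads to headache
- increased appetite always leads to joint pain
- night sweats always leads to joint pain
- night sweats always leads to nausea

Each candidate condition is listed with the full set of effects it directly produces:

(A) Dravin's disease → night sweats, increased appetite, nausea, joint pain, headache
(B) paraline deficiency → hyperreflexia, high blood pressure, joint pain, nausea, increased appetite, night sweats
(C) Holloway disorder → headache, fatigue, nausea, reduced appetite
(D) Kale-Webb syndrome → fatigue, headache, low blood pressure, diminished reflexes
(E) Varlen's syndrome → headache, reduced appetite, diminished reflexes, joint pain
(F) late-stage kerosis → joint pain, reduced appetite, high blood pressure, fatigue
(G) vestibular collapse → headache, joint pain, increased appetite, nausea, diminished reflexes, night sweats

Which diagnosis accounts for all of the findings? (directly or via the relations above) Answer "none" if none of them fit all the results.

B

Per-candidate check:
(A) Dravin's disease — does not account for hyperreflexia
(B) paraline deficiency — accounts for every observation (headache via night sweats → headache)
(C) Holloway disorder — joint pain miss; hyperreflexia miss; increased appetite miss; headache match; nausea match
(D) Kale-Webb syndrome — fails on joint pain, hyperreflexia, increased appetite, nausea (predicts diminished reflexes, not hyperreflexia)
(E) Varlen's syndrome — joint pain match; hyperreflexia miss; increased appetite miss; headache match; nausea miss
(F) late-stage kerosis — fails on hyperreflexia, increased appetite, headache, nausea (predicts reduced appetite, not increased appetite)
(G) vestibular collapse — fails on hyperreflexia (predicts diminished reflexes, not hyperreflexia)
(B) is the only candidate with no mismatches.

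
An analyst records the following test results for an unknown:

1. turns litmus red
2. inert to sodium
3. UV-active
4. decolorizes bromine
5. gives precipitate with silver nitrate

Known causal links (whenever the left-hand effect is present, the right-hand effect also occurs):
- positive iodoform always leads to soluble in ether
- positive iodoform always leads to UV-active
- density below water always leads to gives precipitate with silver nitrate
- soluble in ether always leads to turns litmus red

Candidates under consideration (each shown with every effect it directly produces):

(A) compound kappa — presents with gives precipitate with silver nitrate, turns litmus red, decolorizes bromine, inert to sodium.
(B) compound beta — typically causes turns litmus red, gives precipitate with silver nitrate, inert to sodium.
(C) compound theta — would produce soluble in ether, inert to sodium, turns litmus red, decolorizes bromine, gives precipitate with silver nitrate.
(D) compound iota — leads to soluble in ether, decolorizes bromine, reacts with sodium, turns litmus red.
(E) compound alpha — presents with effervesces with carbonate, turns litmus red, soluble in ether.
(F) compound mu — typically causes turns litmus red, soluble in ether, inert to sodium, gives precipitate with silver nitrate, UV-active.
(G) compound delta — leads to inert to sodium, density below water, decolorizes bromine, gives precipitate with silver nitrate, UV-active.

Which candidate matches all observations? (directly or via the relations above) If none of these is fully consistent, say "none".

Per-candidate check:
(A) compound kappa — does not account for UV-active
(B) compound beta — does not account for UV-active, decolorizes bromine
(C) compound theta — does not account for UV-active
(D) compound iota — fails on inert to sodium, UV-active, gives precipitate with silver nitrate (predicts reacts with sodium, not inert to sodium)
(E) compound alpha — turns litmus red match; inert to sodium miss; UV-active miss; decolorizes bromine miss; gives precipitate with silver nitrate miss
(F) compound mu — turns litmus red match; inert to sodium match; UV-active match; decolorizes bromine miss; gives precipitate with silver nitrate match
(G) compound delta — turns litmus red miss; inert to sodium match; UV-active match; decolorizes bromine match; gives precipitate with silver nitrate match
None of the listed candidates fits everything.

none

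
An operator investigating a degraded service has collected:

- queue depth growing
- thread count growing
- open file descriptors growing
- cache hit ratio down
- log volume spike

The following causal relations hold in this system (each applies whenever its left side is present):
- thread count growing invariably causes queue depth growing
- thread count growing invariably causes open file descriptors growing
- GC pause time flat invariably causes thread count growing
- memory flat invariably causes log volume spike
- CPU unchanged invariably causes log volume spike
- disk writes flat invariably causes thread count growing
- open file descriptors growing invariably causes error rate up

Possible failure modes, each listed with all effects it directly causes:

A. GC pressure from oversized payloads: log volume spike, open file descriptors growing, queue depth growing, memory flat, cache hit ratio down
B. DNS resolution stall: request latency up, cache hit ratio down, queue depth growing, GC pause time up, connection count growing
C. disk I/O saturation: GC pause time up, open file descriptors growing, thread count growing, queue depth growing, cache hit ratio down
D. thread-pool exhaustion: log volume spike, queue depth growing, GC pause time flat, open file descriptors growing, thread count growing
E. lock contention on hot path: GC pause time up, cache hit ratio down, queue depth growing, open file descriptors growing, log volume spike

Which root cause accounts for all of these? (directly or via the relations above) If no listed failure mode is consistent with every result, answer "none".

Checking each candidate against the observations:
(A) GC pressure from oversized payloads — queue depth growing yes; thread count growing NO; open file descriptors growing yes; cache hit ratio down yes; log volume spike yes
(B) DNS resolution stall — queue depth growing yes; thread count growing NO; open file descriptors growing NO; cache hit ratio down yes; log volume spike NO
(C) disk I/O saturation — queue depth growing yes; thread count growing yes; open file descriptors growing yes; cache hit ratio down yes; log volume spike NO
(D) thread-pool exhaustion — does not account for cache hit ratio down
(E) lock contention on hot path — queue depth growing yes; thread count growing NO; open file descriptors growing yes; cache hit ratio down yes; log volume spike yes
No candidate is consistent with all observations.

none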